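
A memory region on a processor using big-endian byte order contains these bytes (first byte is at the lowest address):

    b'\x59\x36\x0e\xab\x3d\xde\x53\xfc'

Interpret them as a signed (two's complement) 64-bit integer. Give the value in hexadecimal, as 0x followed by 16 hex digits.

Big-endian stores the most-significant byte at the lowest address.
The bytes are already most-significant first: 0x59360EAB3DDE53FC.

0x59360EAB3DDE53FC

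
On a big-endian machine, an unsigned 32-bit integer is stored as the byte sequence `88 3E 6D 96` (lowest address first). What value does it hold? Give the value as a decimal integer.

Big-endian stores the most-significant byte at the lowest address.
The bytes are already most-significant first: 0x883E6D96.
0x883E6D96 = 2285792662.

2285792662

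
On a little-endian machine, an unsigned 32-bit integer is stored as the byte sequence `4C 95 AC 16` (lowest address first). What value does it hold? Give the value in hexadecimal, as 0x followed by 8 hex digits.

Little-endian: lowest address holds the least-significant byte.
Reassemble most-significant byte first: 16 AC 95 4C → 0x16AC954C.

0x16AC954C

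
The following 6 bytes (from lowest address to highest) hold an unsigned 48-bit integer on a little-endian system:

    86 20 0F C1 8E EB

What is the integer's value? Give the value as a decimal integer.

258998356877446

In little-endian order the low byte comes first in memory.
Reassemble most-significant byte first: EB 8E C1 0F 20 86 → 0xEB8EC10F2086.
0xEB8EC10F2086 = 258998356877446.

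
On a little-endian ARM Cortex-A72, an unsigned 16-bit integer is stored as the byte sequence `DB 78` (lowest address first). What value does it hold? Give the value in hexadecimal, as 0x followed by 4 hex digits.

0x78DB

In little-endian order the low byte comes first in memory.
Reassemble most-significant byte first: 78 DB → 0x78DB.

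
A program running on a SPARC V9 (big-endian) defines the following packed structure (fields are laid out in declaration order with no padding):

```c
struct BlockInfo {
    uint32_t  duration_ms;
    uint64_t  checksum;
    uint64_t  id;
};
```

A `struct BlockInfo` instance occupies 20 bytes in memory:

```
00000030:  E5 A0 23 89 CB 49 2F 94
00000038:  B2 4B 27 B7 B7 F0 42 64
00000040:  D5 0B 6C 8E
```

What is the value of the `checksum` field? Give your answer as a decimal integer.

`checksum` follows `duration_ms` (4 bytes), so it starts at byte offset 4 and occupies 8 bytes.
Bytes at offsets 4..11: CB 49 2F 94 B2 4B 27 B7.
Big-endian: lowest address holds the most-significant byte.
The bytes are already most-significant first: 0xCB492F94B24B27B7.
0xCB492F94B24B27B7 = 14648291578692183991.

14648291578692183991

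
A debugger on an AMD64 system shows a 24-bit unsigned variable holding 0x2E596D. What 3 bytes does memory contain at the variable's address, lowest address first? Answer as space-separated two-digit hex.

6D 59 2E

Split into bytes (most-significant first): 2E 59 6D.
Little-endian stores the least-significant byte at the lowest address.
So at ascending addresses the bytes are 6D 59 2E.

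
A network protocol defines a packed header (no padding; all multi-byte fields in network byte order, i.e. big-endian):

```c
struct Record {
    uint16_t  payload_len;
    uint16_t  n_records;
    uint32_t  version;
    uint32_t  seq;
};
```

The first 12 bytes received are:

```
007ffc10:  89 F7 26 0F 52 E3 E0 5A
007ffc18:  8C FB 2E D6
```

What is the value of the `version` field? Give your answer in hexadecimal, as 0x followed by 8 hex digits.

`version` follows `payload_len` (2 B), `n_records` (2 B), so it starts at offset 2 + 2 = 4 and occupies 4 bytes.
Bytes at offsets 4..7: 52 E3 E0 5A.
In big-endian order the high byte comes first in memory.
The bytes are already most-significant first: 0x52E3E05A.

0x52E3E05A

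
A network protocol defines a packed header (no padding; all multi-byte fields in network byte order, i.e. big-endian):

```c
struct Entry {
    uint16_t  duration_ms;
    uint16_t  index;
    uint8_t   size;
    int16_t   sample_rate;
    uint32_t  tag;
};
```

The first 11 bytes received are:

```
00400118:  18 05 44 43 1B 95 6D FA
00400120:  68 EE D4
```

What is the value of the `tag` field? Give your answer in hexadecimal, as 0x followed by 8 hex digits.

`tag` follows `duration_ms` (2 B), `index` (2 B), `size` (1 B), `sample_rate` (2 B), so it starts at offset 2 + 2 + 1 + 2 = 7 and occupies 4 bytes.
Bytes at offsets 7..10: FA 68 EE D4.
In big-endian order the high byte comes first in memory.
The bytes are already most-significant first: 0xFA68EED4.

0xFA68EED4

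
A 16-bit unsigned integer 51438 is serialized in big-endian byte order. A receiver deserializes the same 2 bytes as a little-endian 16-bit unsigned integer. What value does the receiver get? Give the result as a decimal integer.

61128

51438 in 16-bit hexadecimal is 0xC8EE.
Stored big-endian, the bytes at ascending addresses are C8 EE.
Read back as little-endian, the first byte is least significant, giving 0xEEC8.
0xEEC8 = 61128.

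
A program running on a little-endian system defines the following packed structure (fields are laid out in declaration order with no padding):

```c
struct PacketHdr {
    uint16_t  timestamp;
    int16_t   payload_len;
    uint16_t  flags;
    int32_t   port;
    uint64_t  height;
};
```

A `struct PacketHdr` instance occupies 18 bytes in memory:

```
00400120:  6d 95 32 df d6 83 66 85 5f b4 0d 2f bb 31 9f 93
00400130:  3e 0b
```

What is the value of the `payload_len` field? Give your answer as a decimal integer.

`payload_len` follows `timestamp` (2 bytes), so it starts at byte offset 2 and occupies 2 bytes.
Bytes at offsets 2..3: 32 DF.
In little-endian order the low byte comes first in memory.
Reassemble most-significant byte first: DF 32 → 0xDF32.
Top bit is set, so as a signed 16-bit value this is 0xDF32 − 2^16 = -8398.

-8398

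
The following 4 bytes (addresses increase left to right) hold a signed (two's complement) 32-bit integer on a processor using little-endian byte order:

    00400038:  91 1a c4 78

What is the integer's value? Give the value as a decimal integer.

2026117777

Little-endian stores the least-significant byte at the lowest address.
Reassemble most-significant byte first: 78 C4 1A 91 → 0x78C41A91.
0x78C41A91 = 2026117777.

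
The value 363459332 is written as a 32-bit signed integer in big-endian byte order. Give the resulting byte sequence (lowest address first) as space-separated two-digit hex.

15 A9 F3 04

363459332 in hexadecimal, padded to 32 bits, is 0x15A9F304.
Split into bytes (most-significant first): 15 A9 F3 04.
Big-endian stores the most-significant byte at the lowest address.
So the memory order matches the most-significant-first order: 15 A9 F3 04.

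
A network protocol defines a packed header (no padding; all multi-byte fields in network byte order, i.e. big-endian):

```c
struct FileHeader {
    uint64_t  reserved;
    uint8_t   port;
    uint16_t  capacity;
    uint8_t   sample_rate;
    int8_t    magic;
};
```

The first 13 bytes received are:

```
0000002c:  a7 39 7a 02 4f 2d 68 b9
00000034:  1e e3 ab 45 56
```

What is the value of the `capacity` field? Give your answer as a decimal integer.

58283

`capacity` follows `reserved` (8 B), `port` (1 B), so it starts at offset 8 + 1 = 9 and occupies 2 bytes.
Bytes at offsets 9..10: E3 AB.
Big-endian stores the most-significant byte at the lowest address.
The bytes are already most-significant first: 0xE3AB.
0xE3AB = 58283.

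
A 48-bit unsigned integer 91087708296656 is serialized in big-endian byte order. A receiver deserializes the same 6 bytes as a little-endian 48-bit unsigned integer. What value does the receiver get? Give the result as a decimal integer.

228790743783506

91087708296656 in 48-bit hexadecimal is 0x52D8027F15D0.
Stored big-endian, the bytes at ascending addresses are 52 D8 02 7F 15 D0.
Read back as little-endian, the first byte is least significant, giving 0xD0157F02D852.
0xD0157F02D852 = 228790743783506.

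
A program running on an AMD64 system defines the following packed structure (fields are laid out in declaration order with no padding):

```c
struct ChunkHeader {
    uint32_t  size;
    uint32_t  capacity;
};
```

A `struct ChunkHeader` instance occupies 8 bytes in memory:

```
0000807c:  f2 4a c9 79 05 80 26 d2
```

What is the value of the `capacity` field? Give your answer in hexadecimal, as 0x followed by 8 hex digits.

`capacity` follows `size` (4 bytes), so it starts at byte offset 4 and occupies 4 bytes.
Bytes at offsets 4..7: 05 80 26 D2.
Little-endian: lowest address holds the least-significant byte.
Reassemble most-significant byte first: D2 26 80 05 → 0xD2268005.

0xD2268005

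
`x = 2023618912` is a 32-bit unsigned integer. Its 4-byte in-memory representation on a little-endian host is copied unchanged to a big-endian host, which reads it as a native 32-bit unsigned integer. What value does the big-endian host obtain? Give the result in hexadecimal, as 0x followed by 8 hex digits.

0x60F99D78

2023618912 in 32-bit hexadecimal is 0x789DF960.
Stored little-endian, the bytes at ascending addresses are 60 F9 9D 78.
Read back as big-endian, the last byte is least significant, giving 0x60F99D78.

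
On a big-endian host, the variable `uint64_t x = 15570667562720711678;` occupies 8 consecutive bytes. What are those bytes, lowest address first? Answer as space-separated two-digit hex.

15570667562720711678 in hexadecimal, padded to 64 bits, is 0xD8161FA6BFAA53FE.
Split into bytes (most-significant first): D8 16 1F A6 BF AA 53 FE.
Big-endian: lowest address holds the most-significant byte.
So the memory order matches the most-significant-first order: D8 16 1F A6 BF AA 53 FE.

D8 16 1F A6 BF AA 53 FE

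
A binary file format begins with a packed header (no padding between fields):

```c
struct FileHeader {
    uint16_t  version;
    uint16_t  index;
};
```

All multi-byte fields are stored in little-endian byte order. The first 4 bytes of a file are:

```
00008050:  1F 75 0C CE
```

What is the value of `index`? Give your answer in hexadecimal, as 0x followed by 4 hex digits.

`index` follows `version` (2 bytes), so it starts at byte offset 2 and occupies 2 bytes.
Bytes at offsets 2..3: 0C CE.
Little-endian stores the least-significant byte at the lowest address.
Reassemble most-significant byte first: CE 0C → 0xCE0C.

0xCE0C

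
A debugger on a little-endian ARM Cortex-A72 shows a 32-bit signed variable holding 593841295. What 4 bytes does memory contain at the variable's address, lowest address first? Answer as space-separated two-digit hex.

8F 4C 65 23

593841295 in hexadecimal, padded to 32 bits, is 0x23654C8F.
Split into bytes (most-significant first): 23 65 4C 8F.
In little-endian order the low byte comes first in memory.
So at ascending addresses the bytes are 8F 4C 65 23.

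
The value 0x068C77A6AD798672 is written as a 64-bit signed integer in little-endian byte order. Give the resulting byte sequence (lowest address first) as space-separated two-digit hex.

72 86 79 AD A6 77 8C 06

Split into bytes (most-significant first): 06 8C 77 A6 AD 79 86 72.
Little-endian: lowest address holds the least-significant byte.
So at ascending addresses the bytes are 72 86 79 AD A6 77 8C 06.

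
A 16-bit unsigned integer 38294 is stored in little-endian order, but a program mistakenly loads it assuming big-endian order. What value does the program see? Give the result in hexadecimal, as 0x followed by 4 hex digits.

38294 in 16-bit hexadecimal is 0x9596.
Stored little-endian, the bytes at ascending addresses are 96 95.
Read back as big-endian, the last byte is least significant, giving 0x9695.

0x9695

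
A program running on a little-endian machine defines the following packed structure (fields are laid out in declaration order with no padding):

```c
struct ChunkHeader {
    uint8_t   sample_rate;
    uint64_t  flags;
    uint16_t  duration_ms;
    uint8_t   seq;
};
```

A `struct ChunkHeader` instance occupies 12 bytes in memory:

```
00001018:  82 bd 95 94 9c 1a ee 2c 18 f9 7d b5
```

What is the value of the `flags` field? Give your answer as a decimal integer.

1742028953949083069

`flags` follows `sample_rate` (1 byte), so it starts at byte offset 1 and occupies 8 bytes.
Bytes at offsets 1..8: BD 95 94 9C 1A EE 2C 18.
Little-endian: lowest address holds the least-significant byte.
Reassemble most-significant byte first: 18 2C EE 1A 9C 94 95 BD → 0x182CEE1A9C9495BD.
0x182CEE1A9C9495BD = 1742028953949083069.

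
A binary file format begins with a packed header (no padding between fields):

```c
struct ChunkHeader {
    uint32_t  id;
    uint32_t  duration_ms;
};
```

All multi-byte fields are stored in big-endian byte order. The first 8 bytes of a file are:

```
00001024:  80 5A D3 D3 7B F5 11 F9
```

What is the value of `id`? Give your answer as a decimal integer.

`id` is the first field, at byte offset 0, occupying 4 bytes.
Bytes at offsets 0..3: 80 5A D3 D3.
Big-endian stores the most-significant byte at the lowest address.
The bytes are already most-significant first: 0x805AD3D3.
0x805AD3D3 = 2153436115.

2153436115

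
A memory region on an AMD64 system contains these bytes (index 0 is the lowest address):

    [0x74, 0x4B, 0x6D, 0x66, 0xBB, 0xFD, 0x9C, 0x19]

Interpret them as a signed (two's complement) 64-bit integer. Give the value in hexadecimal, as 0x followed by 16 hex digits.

0x199CFDBB666D4B74

In little-endian order the low byte comes first in memory.
Reassemble most-significant byte first: 19 9C FD BB 66 6D 4B 74 → 0x199CFDBB666D4B74.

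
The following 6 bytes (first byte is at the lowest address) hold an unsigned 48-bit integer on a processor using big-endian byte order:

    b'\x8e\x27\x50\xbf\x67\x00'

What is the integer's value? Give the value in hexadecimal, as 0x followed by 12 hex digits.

0x8E2750BF6700

In big-endian order the high byte comes first in memory.
The bytes are already most-significant first: 0x8E2750BF6700.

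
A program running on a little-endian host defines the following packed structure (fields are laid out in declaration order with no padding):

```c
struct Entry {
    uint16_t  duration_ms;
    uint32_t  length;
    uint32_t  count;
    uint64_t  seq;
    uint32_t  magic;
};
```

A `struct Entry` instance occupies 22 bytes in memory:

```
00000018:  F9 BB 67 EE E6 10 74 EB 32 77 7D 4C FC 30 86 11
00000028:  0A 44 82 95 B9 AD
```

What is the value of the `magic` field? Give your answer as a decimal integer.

2914620802

`magic` follows `duration_ms` (2 B), `length` (4 B), `count` (4 B), `seq` (8 B), so it starts at offset 2 + 4 + 4 + 8 = 18 and occupies 4 bytes.
Bytes at offsets 18..21: 82 95 B9 AD.
In little-endian order the low byte comes first in memory.
Reassemble most-significant byte first: AD B9 95 82 → 0xADB99582.
0xADB99582 = 2914620802.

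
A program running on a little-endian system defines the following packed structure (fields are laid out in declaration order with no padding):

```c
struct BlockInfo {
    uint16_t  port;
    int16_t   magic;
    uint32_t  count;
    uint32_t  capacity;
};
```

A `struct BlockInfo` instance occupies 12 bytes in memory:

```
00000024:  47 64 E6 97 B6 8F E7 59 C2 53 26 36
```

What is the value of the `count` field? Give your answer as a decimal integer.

`count` follows `port` (2 B), `magic` (2 B), so it starts at offset 2 + 2 = 4 and occupies 4 bytes.
Bytes at offsets 4..7: B6 8F E7 59.
In little-endian order the low byte comes first in memory.
Reassemble most-significant byte first: 59 E7 8F B6 → 0x59E78FB6.
0x59E78FB6 = 1508347830.

1508347830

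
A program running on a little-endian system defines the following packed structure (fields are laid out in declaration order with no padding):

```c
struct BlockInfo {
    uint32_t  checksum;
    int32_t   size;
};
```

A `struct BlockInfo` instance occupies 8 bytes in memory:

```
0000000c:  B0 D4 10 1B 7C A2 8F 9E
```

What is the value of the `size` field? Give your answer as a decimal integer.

-1634753924

`size` follows `checksum` (4 bytes), so it starts at byte offset 4 and occupies 4 bytes.
Bytes at offsets 4..7: 7C A2 8F 9E.
In little-endian order the low byte comes first in memory.
Reassemble most-significant byte first: 9E 8F A2 7C → 0x9E8FA27C.
Top bit is set, so as a signed 32-bit value this is 0x9E8FA27C − 2^32 = -1634753924.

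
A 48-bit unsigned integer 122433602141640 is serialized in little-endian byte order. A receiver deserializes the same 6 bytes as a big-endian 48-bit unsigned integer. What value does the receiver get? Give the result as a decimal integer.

122433602141640 in 48-bit hexadecimal is 0x6F5A4B5D3DC8.
Stored little-endian, the bytes at ascending addresses are C8 3D 5D 4B 5A 6F.
Read back as big-endian, the last byte is least significant, giving 0xC83D5D4B5A6F.
0xC83D5D4B5A6F = 220165883779695.

220165883779695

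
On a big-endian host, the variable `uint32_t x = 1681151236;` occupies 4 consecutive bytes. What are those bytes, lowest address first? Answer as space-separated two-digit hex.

64 34 55 04

1681151236 in hexadecimal, padded to 32 bits, is 0x64345504.
Split into bytes (most-significant first): 64 34 55 04.
In big-endian order the high byte comes first in memory.
So the memory order matches the most-significant-first order: 64 34 55 04.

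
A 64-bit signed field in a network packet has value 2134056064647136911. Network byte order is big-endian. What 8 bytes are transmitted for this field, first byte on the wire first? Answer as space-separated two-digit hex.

1D 9D B0 AF 20 0F 86 8F

2134056064647136911 in hexadecimal, padded to 64 bits, is 0x1D9DB0AF200F868F.
Split into bytes (most-significant first): 1D 9D B0 AF 20 0F 86 8F.
In big-endian order the high byte comes first in memory.
So the memory order matches the most-significant-first order: 1D 9D B0 AF 20 0F 86 8F.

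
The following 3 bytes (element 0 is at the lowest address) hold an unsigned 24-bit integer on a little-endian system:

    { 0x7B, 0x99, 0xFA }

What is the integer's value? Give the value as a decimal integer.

Little-endian: lowest address holds the least-significant byte.
Reassemble most-significant byte first: FA 99 7B → 0xFA997B.
0xFA997B = 16423291.

16423291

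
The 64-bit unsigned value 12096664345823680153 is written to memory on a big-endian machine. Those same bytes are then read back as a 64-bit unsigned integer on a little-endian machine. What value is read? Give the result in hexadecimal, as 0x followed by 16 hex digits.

12096664345823680153 in 64-bit hexadecimal is 0xA7DFFC21B3F41699.
Stored big-endian, the bytes at ascending addresses are A7 DF FC 21 B3 F4 16 99.
Read back as little-endian, the first byte is least significant, giving 0x9916F4B321FCDFA7.

0x9916F4B321FCDFA7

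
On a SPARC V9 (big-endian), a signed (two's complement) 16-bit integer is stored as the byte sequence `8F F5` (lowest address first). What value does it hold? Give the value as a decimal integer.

-28683

Big-endian: lowest address holds the most-significant byte.
The bytes are already most-significant first: 0x8FF5.
Top bit is set, so as a signed 16-bit value this is 0x8FF5 − 2^16 = -28683.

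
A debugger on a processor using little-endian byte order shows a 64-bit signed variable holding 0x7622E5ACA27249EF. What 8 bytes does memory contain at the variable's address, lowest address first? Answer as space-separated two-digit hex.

Split into bytes (most-significant first): 76 22 E5 AC A2 72 49 EF.
Little-endian: lowest address holds the least-significant byte.
So at ascending addresses the bytes are EF 49 72 A2 AC E5 22 76.

EF 49 72 A2 AC E5 22 76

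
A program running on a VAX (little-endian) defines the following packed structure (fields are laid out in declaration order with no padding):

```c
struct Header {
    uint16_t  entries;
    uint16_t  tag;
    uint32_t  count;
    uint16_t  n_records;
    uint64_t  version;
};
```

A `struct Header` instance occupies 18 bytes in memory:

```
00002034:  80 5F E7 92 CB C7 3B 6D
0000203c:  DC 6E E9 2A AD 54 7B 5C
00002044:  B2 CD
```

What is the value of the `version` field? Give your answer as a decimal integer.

14822011008401091305

`version` follows `entries` (2 B), `tag` (2 B), `count` (4 B), `n_records` (2 B), so it starts at offset 2 + 2 + 4 + 2 = 10 and occupies 8 bytes.
Bytes at offsets 10..17: E9 2A AD 54 7B 5C B2 CD.
Little-endian stores the least-significant byte at the lowest address.
Reassemble most-significant byte first: CD B2 5C 7B 54 AD 2A E9 → 0xCDB25C7B54AD2AE9.
0xCDB25C7B54AD2AE9 = 14822011008401091305.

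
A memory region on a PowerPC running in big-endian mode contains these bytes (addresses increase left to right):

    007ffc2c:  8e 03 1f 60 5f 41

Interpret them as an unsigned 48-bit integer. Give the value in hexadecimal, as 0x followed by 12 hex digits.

In big-endian order the high byte comes first in memory.
The bytes are already most-significant first: 0x8E031F605F41.

0x8E031F605F41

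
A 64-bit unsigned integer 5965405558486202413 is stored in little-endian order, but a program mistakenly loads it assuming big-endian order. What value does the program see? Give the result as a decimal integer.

3312597459869419858

5965405558486202413 in 64-bit hexadecimal is 0x52C960BFD6B5F82D.
Stored little-endian, the bytes at ascending addresses are 2D F8 B5 D6 BF 60 C9 52.
Read back as big-endian, the last byte is least significant, giving 0x2DF8B5D6BF60C952.
0x2DF8B5D6BF60C952 = 3312597459869419858.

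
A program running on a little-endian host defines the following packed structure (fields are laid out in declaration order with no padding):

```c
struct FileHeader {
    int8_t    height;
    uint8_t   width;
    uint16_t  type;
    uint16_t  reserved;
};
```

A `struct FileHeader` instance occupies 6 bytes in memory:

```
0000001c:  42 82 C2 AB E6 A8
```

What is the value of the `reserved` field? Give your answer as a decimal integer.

43238

`reserved` follows `height` (1 B), `width` (1 B), `type` (2 B), so it starts at offset 1 + 1 + 2 = 4 and occupies 2 bytes.
Bytes at offsets 4..5: E6 A8.
In little-endian order the low byte comes first in memory.
Reassemble most-significant byte first: A8 E6 → 0xA8E6.
0xA8E6 = 43238.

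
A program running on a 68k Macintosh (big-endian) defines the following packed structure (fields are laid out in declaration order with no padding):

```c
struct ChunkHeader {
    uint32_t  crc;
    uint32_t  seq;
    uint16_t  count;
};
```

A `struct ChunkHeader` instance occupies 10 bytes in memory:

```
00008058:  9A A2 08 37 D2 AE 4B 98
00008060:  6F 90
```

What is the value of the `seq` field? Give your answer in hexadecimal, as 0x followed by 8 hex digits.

`seq` follows `crc` (4 bytes), so it starts at byte offset 4 and occupies 4 bytes.
Bytes at offsets 4..7: D2 AE 4B 98.
Big-endian stores the most-significant byte at the lowest address.
The bytes are already most-significant first: 0xD2AE4B98.

0xD2AE4B98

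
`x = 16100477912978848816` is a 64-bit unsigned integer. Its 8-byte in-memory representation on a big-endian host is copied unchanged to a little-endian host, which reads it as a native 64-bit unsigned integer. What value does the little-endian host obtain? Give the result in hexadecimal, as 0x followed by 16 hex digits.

0x307C209D5B6370DF

16100477912978848816 in 64-bit hexadecimal is 0xDF70635B9D207C30.
Stored big-endian, the bytes at ascending addresses are DF 70 63 5B 9D 20 7C 30.
Read back as little-endian, the first byte is least significant, giving 0x307C209D5B6370DF.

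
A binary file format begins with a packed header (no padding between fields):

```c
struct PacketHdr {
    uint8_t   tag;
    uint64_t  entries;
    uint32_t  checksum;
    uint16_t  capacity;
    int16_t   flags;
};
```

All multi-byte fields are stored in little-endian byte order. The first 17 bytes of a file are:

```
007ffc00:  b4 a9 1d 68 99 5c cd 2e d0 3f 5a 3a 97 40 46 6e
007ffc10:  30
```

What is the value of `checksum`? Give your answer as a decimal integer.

`checksum` follows `tag` (1 B), `entries` (8 B), so it starts at offset 1 + 8 = 9 and occupies 4 bytes.
Bytes at offsets 9..12: 3F 5A 3A 97.
Little-endian: lowest address holds the least-significant byte.
Reassemble most-significant byte first: 97 3A 5A 3F → 0x973A5A3F.
0x973A5A3F = 2537183807.

2537183807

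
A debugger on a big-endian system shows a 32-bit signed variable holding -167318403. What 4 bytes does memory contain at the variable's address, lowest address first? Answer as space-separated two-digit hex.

F6 06 EC 7D

Two's complement of -167318403 in 32 bits: 167318403 = 0x09F91383; invert → 0xF606EC7C; add 1 → 0xF606EC7D.
Split into bytes (most-significant first): F6 06 EC 7D.
Big-endian: lowest address holds the most-significant byte.
So the memory order matches the most-significant-first order: F6 06 EC 7D.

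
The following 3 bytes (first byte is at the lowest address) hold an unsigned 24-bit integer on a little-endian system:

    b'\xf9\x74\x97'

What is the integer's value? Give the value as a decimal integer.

9925881

Little-endian: lowest address holds the least-significant byte.
Reassemble most-significant byte first: 97 74 F9 → 0x9774F9.
0x9774F9 = 9925881.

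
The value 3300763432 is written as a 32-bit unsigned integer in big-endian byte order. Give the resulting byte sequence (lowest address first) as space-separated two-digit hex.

3300763432 in hexadecimal, padded to 32 bits, is 0xC4BDA728.
Split into bytes (most-significant first): C4 BD A7 28.
Big-endian: lowest address holds the most-significant byte.
So the memory order matches the most-significant-first order: C4 BD A7 28.

C4 BD A7 28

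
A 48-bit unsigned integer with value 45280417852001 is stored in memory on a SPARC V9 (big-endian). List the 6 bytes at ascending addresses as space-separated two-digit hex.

29 2E AB 38 AA 61

45280417852001 in hexadecimal, padded to 48 bits, is 0x292EAB38AA61.
Split into bytes (most-significant first): 29 2E AB 38 AA 61.
Big-endian: lowest address holds the most-significant byte.
So the memory order matches the most-significant-first order: 29 2E AB 38 AA 61.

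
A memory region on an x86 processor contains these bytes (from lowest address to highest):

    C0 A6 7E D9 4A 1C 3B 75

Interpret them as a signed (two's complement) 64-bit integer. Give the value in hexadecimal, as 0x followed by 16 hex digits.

0x753B1C4AD97EA6C0

Little-endian: lowest address holds the least-significant byte.
Reassemble most-significant byte first: 75 3B 1C 4A D9 7E A6 C0 → 0x753B1C4AD97EA6C0.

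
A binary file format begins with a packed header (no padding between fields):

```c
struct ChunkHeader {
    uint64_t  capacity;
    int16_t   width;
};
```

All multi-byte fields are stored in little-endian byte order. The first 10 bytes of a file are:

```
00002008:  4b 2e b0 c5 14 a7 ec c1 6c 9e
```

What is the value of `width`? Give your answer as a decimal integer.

`width` follows `capacity` (8 bytes), so it starts at byte offset 8 and occupies 2 bytes.
Bytes at offsets 8..9: 6C 9E.
In little-endian order the low byte comes first in memory.
Reassemble most-significant byte first: 9E 6C → 0x9E6C.
Top bit is set, so as a signed 16-bit value this is 0x9E6C − 2^16 = -24980.

-24980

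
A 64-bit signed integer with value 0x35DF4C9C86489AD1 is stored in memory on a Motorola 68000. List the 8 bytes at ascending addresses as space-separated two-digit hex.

Split into bytes (most-significant first): 35 DF 4C 9C 86 48 9A D1.
Big-endian: lowest address holds the most-significant byte.
So the memory order matches the most-significant-first order: 35 DF 4C 9C 86 48 9A D1.

35 DF 4C 9C 86 48 9A D1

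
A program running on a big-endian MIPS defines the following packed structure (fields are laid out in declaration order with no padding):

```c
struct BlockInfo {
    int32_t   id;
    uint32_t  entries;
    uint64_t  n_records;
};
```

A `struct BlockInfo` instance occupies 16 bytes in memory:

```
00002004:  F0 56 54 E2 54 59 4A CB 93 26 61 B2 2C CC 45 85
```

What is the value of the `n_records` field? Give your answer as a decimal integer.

`n_records` follows `id` (4 B), `entries` (4 B), so it starts at offset 4 + 4 = 8 and occupies 8 bytes.
Bytes at offsets 8..15: 93 26 61 B2 2C CC 45 85.
Big-endian: lowest address holds the most-significant byte.
The bytes are already most-significant first: 0x932661B22CCC4585.
0x932661B22CCC4585 = 10603269790574069125.

10603269790574069125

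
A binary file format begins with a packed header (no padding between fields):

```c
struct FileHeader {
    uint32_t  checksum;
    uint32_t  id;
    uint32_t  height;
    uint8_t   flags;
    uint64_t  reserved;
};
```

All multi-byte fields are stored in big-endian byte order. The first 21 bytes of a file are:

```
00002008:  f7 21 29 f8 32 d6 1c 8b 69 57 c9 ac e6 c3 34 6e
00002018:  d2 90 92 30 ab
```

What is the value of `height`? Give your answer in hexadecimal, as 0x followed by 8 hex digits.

`height` follows `checksum` (4 B), `id` (4 B), so it starts at offset 4 + 4 = 8 and occupies 4 bytes.
Bytes at offsets 8..11: 69 57 C9 AC.
Big-endian: lowest address holds the most-significant byte.
The bytes are already most-significant first: 0x6957C9AC.

0x6957C9AC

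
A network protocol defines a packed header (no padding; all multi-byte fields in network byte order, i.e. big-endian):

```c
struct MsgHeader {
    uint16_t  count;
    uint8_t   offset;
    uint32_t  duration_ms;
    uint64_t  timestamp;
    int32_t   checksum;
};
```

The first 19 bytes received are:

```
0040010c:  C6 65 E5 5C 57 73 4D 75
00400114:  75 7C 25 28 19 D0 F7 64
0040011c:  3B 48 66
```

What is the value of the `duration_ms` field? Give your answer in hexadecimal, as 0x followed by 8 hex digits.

`duration_ms` follows `count` (2 B), `offset` (1 B), so it starts at offset 2 + 1 = 3 and occupies 4 bytes.
Bytes at offsets 3..6: 5C 57 73 4D.
Big-endian: lowest address holds the most-significant byte.
The bytes are already most-significant first: 0x5C57734D.

0x5C57734D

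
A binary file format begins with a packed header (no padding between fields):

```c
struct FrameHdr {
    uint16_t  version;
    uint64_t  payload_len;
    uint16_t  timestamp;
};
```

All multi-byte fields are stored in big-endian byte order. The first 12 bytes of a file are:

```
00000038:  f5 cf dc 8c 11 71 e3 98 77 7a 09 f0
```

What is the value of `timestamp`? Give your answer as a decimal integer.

2544

`timestamp` follows `version` (2 B), `payload_len` (8 B), so it starts at offset 2 + 8 = 10 and occupies 2 bytes.
Bytes at offsets 10..11: 09 F0.
In big-endian order the high byte comes first in memory.
The bytes are already most-significant first: 0x09F0.
0x09F0 = 2544.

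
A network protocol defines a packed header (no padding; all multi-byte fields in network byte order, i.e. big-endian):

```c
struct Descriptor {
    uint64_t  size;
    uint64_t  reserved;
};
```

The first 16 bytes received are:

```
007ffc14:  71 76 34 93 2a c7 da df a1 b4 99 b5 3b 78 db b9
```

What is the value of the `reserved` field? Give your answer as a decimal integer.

11652107139580222393

`reserved` follows `size` (8 bytes), so it starts at byte offset 8 and occupies 8 bytes.
Bytes at offsets 8..15: A1 B4 99 B5 3B 78 DB B9.
Big-endian stores the most-significant byte at the lowest address.
The bytes are already most-significant first: 0xA1B499B53B78DBB9.
0xA1B499B53B78DBB9 = 11652107139580222393.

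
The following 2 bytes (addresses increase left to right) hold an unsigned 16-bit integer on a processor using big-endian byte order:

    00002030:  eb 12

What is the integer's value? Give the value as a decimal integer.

60178

In big-endian order the high byte comes first in memory.
The bytes are already most-significant first: 0xEB12.
0xEB12 = 60178.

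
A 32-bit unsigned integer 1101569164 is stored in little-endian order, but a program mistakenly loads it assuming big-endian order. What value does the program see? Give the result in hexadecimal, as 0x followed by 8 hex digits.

1101569164 in 32-bit hexadecimal is 0x41A89C8C.
Stored little-endian, the bytes at ascending addresses are 8C 9C A8 41.
Read back as big-endian, the last byte is least significant, giving 0x8C9CA841.

0x8C9CA841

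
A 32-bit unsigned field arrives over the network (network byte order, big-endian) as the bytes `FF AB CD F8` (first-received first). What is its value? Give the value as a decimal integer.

In big-endian order the high byte comes first in memory.
The bytes are already most-significant first: 0xFFABCDF8.
0xFFABCDF8 = 4289449464.

4289449464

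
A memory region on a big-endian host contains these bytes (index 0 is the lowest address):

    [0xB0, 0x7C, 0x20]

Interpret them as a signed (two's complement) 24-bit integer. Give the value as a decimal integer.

-5211104

Big-endian stores the most-significant byte at the lowest address.
The bytes are already most-significant first: 0xB07C20.
Top bit is set, so as a signed 24-bit value this is 0xB07C20 − 2^24 = -5211104.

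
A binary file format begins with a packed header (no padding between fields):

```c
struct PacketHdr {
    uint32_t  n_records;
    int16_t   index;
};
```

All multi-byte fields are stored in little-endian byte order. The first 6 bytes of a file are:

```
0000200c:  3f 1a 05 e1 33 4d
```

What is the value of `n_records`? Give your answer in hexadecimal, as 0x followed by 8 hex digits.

0xE1051A3F

`n_records` is the first field, at byte offset 0, occupying 4 bytes.
Bytes at offsets 0..3: 3F 1A 05 E1.
Little-endian stores the least-significant byte at the lowest address.
Reassemble most-significant byte first: E1 05 1A 3F → 0xE1051A3F.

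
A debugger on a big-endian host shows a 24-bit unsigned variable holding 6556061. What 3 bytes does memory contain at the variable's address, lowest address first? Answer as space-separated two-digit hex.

6556061 in hexadecimal, padded to 24 bits, is 0x64099D.
Split into bytes (most-significant first): 64 09 9D.
In big-endian order the high byte comes first in memory.
So the memory order matches the most-significant-first order: 64 09 9D.

64 09 9D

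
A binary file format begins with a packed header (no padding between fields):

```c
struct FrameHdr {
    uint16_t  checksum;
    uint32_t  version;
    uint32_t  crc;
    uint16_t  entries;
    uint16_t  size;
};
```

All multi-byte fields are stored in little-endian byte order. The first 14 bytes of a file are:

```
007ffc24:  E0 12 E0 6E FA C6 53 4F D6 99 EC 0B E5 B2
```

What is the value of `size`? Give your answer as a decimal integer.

45797

`size` follows `checksum` (2 B), `version` (4 B), `crc` (4 B), `entries` (2 B), so it starts at offset 2 + 4 + 4 + 2 = 12 and occupies 2 bytes.
Bytes at offsets 12..13: E5 B2.
Little-endian: lowest address holds the least-significant byte.
Reassemble most-significant byte first: B2 E5 → 0xB2E5.
0xB2E5 = 45797.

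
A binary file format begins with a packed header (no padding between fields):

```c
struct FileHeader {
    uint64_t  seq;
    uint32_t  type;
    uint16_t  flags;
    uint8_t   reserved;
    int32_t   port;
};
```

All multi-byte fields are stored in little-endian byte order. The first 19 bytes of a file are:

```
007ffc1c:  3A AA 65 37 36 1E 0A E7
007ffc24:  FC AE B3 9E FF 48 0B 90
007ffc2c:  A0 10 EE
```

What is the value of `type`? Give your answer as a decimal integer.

`type` follows `seq` (8 bytes), so it starts at byte offset 8 and occupies 4 bytes.
Bytes at offsets 8..11: FC AE B3 9E.
Little-endian stores the least-significant byte at the lowest address.
Reassemble most-significant byte first: 9E B3 AE FC → 0x9EB3AEFC.
0x9EB3AEFC = 2662575868.

2662575868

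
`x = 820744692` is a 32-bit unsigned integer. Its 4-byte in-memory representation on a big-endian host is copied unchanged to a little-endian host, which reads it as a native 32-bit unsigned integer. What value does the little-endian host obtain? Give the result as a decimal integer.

820744692 in 32-bit hexadecimal is 0x30EB91F4.
Stored big-endian, the bytes at ascending addresses are 30 EB 91 F4.
Read back as little-endian, the first byte is least significant, giving 0xF491EB30.
0xF491EB30 = 4103203632.

4103203632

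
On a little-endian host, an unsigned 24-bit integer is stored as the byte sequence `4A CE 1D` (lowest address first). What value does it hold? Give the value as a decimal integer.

Little-endian: lowest address holds the least-significant byte.
Reassemble most-significant byte first: 1D CE 4A → 0x1DCE4A.
0x1DCE4A = 1953354.

1953354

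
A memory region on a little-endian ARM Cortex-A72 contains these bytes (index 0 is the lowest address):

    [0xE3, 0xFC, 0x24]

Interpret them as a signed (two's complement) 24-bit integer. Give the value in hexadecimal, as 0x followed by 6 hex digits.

0x24FCE3

Little-endian stores the least-significant byte at the lowest address.
Reassemble most-significant byte first: 24 FC E3 → 0x24FCE3.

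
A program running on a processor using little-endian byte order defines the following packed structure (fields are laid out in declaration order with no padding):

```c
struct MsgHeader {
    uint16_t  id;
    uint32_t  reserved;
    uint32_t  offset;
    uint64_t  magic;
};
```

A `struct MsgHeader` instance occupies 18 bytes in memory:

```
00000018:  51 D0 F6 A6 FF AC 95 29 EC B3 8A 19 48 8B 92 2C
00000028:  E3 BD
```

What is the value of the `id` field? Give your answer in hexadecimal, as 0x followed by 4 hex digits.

0xD051

`id` is the first field, at byte offset 0, occupying 2 bytes.
Bytes at offsets 0..1: 51 D0.
Little-endian: lowest address holds the least-significant byte.
Reassemble most-significant byte first: D0 51 → 0xD051.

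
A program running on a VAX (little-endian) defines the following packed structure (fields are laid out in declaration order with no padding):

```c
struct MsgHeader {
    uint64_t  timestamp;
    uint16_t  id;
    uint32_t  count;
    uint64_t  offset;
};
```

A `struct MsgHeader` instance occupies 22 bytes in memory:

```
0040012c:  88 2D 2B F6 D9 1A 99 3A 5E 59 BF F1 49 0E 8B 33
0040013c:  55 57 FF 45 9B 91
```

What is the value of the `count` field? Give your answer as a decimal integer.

`count` follows `timestamp` (8 B), `id` (2 B), so it starts at offset 8 + 2 = 10 and occupies 4 bytes.
Bytes at offsets 10..13: BF F1 49 0E.
Little-endian: lowest address holds the least-significant byte.
Reassemble most-significant byte first: 0E 49 F1 BF → 0x0E49F1BF.
0x0E49F1BF = 239727039.

239727039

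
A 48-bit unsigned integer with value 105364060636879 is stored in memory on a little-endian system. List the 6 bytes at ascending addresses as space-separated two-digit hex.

105364060636879 in hexadecimal, padded to 48 bits, is 0x5FD3FB6806CF.
Split into bytes (most-significant first): 5F D3 FB 68 06 CF.
Little-endian: lowest address holds the least-significant byte.
So at ascending addresses the bytes are CF 06 68 FB D3 5F.

CF 06 68 FB D3 5F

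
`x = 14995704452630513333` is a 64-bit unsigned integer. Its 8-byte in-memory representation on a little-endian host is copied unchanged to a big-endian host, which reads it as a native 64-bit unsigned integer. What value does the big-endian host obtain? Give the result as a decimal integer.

13044335196113017808

14995704452630513333 in 64-bit hexadecimal is 0xD01B71BFBFC906B5.
Stored little-endian, the bytes at ascending addresses are B5 06 C9 BF BF 71 1B D0.
Read back as big-endian, the last byte is least significant, giving 0xB506C9BFBF711BD0.
0xB506C9BFBF711BD0 = 13044335196113017808.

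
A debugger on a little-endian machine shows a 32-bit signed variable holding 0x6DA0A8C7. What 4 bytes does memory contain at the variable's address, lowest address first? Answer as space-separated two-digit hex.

Split into bytes (most-significant first): 6D A0 A8 C7.
In little-endian order the low byte comes first in memory.
So at ascending addresses the bytes are C7 A8 A0 6D.

C7 A8 A0 6D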